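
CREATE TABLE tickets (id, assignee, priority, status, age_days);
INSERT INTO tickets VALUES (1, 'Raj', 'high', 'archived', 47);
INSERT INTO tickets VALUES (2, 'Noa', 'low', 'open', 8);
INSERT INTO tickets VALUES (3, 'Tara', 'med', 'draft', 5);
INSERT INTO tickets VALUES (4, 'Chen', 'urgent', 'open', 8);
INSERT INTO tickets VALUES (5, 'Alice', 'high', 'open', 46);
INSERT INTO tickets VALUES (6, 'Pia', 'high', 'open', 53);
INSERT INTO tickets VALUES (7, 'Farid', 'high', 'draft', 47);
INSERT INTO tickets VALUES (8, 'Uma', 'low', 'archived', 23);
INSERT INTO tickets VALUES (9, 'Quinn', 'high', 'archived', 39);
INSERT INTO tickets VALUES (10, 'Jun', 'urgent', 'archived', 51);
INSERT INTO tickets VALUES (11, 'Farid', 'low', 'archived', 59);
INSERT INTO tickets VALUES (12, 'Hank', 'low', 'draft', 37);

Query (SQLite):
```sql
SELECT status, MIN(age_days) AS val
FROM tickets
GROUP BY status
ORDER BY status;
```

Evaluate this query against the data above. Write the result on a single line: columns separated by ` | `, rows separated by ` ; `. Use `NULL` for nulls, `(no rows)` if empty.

archived | 23 ; draft | 5 ; open | 8

Partition tickets by status; compute MIN(age_days) within each group.
  archived: ids {1, 8, 9, 10, 11} → MIN(age_days)=23
  draft: ids {3, 7, 12} → MIN(age_days)=5
  open: ids {2, 4, 5, 6} → MIN(age_days)=8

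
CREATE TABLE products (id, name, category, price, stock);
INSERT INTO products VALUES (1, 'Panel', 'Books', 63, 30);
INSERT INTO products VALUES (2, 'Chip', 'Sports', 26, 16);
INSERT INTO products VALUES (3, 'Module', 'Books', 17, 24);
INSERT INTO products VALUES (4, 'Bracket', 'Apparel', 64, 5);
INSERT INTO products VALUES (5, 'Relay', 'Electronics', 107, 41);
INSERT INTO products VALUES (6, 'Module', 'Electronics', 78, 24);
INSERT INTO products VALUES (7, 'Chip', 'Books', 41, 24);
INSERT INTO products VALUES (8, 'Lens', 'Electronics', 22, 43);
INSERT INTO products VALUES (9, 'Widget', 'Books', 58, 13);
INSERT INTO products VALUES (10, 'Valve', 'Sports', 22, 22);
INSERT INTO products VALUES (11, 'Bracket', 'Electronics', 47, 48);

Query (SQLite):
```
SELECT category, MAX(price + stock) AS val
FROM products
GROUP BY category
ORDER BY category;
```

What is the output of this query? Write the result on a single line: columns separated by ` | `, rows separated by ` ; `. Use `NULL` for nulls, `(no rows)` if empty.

Apparel | 69 ; Books | 93 ; Electronics | 148 ; Sports | 44

For each row compute price + stock.
Group by category; take MAX of the expression per group.
  Apparel: ids {4} → MAX(price + stock)=69
  Books: ids {1, 3, 7, 9} → MAX(price + stock)=93
  Electronics: ids {5, 6, 8, 11} → MAX(price + stock)=148
  Sports: ids {2, 10} → MAX(price + stock)=44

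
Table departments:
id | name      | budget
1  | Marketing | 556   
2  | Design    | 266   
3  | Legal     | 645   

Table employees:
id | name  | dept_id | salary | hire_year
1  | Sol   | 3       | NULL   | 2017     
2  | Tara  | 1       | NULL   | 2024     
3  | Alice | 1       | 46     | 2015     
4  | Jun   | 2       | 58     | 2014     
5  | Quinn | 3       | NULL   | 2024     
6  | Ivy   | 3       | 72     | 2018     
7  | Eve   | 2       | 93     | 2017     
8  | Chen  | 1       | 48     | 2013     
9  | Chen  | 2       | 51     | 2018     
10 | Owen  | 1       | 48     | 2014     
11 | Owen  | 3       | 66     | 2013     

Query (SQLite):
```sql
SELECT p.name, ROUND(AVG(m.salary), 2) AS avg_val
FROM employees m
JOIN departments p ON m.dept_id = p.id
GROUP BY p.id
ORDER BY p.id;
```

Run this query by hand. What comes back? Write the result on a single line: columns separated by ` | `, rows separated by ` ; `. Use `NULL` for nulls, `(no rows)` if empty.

Join each employees row to its departments via dept_id.
Group joined rows by departments.id; compute ROUND(AVG(m.salary), 2) per group.
  1: ids {2, 3, 8, 10} → ROUND(AVG(m.salary), 2)=47.33
  2: ids {4, 7, 9} → ROUND(AVG(m.salary), 2)=67.33
  3: ids {1, 5, 6, 11} → ROUND(AVG(m.salary), 2)=69

Marketing | 47.33 ; Design | 67.33 ; Legal | 69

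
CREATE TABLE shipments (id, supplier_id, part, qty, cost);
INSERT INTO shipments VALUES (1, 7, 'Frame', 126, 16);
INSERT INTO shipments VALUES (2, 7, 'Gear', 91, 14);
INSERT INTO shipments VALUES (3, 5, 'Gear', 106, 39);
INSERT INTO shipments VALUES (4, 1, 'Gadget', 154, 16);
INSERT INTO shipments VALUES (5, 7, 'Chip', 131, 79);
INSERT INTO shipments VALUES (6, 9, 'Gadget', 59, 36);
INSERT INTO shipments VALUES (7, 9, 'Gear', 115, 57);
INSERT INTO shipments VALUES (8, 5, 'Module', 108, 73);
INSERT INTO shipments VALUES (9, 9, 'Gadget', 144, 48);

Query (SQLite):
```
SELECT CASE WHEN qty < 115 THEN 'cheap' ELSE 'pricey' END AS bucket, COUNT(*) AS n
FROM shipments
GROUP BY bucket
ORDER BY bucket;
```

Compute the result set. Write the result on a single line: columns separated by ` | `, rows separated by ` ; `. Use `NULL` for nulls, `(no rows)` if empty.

cheap | 4 ; pricey | 5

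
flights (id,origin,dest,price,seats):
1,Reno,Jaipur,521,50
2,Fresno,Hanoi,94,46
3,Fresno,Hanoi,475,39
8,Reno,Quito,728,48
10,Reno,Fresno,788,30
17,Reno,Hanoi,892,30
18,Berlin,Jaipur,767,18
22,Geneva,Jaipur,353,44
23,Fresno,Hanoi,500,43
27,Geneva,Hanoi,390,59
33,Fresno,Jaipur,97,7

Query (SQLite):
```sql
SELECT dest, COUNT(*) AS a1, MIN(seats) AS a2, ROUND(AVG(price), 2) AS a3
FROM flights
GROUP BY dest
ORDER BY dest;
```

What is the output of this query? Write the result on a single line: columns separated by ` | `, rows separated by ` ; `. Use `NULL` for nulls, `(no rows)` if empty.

Group flights by dest.
Per group compute: COUNT(*), MIN(seats), ROUND(AVG(price), 2).
  Fresno: ids {10} → COUNT(*)=1, MIN(seats)=30, ROUND(AVG(price), 2)=788
  Hanoi: ids {2, 3, 17, 23, 27} → COUNT(*)=5, MIN(seats)=30, ROUND(AVG(price), 2)=470.2
  Jaipur: ids {1, 18, 22, 33} → COUNT(*)=4, MIN(seats)=7, ROUND(AVG(price), 2)=434.5
  Quito: ids {8} → COUNT(*)=1, MIN(seats)=48, ROUND(AVG(price), 2)=728

Fresno | 1 | 30 | 788 ; Hanoi | 5 | 30 | 470.2 ; Jaipur | 4 | 7 | 434.5 ; Quito | 1 | 48 | 728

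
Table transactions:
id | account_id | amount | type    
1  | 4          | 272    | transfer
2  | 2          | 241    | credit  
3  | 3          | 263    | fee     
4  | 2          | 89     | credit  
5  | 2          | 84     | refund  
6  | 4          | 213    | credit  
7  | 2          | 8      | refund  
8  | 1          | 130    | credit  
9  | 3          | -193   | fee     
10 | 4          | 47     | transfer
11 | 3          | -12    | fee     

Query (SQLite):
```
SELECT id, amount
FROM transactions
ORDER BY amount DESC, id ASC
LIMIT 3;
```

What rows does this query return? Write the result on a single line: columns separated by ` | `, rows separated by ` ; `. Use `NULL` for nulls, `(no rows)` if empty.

Sort by amount desc, tiebreak id asc: (272, id=1), (263, id=3), (241, id=2), (213, id=6), (130, id=8), (89, id=4) …. Take first 3.

1 | 272 ; 3 | 263 ; 2 | 241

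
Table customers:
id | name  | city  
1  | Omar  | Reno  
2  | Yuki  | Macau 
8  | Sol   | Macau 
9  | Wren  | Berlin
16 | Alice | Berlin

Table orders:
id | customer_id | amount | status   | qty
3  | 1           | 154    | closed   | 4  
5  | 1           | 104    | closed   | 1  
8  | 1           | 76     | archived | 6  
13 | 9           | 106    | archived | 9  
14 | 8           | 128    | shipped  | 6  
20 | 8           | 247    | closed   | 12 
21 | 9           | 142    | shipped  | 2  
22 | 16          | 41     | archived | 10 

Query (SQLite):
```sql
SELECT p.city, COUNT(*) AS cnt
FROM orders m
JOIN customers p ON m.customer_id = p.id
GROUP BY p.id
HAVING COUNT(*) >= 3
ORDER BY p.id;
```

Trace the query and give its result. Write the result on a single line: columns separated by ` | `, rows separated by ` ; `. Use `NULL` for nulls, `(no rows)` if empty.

Reno | 3

Join each orders row to its customers via customer_id.
Group joined rows by customers.id; compute COUNT(*) per group.
HAVING: keep groups with count ≥ 3.
  1: ids {3, 5, 8} → COUNT(*)=3
  8: ids {14, 20} → COUNT(*)=2
  9: ids {13, 21} → COUNT(*)=2
  16: ids {22} → COUNT(*)=1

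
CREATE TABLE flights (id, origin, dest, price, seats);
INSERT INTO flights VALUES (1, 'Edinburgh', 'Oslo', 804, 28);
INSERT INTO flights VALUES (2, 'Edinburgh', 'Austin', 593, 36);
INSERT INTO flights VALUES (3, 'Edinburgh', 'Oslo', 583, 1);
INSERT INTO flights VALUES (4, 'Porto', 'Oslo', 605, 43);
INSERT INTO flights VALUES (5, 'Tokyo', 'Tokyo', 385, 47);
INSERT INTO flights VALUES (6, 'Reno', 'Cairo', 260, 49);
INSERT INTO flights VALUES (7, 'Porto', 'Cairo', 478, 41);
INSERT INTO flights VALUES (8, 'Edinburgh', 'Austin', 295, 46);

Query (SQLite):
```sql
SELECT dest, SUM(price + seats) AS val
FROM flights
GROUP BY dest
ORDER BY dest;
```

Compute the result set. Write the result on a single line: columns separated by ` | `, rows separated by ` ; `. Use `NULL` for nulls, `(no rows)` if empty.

Austin | 970 ; Cairo | 828 ; Oslo | 2064 ; Tokyo | 432

For each row compute price + seats.
Group by dest; take SUM of the expression per group.
  Austin: ids {2, 8} → SUM(price + seats)=970
  Cairo: ids {6, 7} → SUM(price + seats)=828
  Oslo: ids {1, 3, 4} → SUM(price + seats)=2064
  Tokyo: ids {5} → SUM(price + seats)=432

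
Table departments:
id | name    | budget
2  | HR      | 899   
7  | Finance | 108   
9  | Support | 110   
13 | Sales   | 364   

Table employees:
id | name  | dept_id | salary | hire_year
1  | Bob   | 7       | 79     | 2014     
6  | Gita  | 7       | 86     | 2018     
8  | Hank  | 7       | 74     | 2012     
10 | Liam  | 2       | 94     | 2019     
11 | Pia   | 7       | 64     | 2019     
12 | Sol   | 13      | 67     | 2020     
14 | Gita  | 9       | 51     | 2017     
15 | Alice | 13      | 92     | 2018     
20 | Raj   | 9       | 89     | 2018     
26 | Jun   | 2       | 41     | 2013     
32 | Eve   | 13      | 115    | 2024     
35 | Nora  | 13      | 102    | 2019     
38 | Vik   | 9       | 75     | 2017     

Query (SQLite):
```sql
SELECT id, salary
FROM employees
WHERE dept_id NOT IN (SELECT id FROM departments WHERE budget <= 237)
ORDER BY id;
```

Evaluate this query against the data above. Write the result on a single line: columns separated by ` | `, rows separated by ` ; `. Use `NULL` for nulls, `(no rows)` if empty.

Inner query: departments.id where budget <= 237.
Outer: keep employees rows whose dept_id is not in that set.
Inner query → {7, 9}

10 | 94 ; 12 | 67 ; 15 | 92 ; 26 | 41 ; 32 | 115 ; 35 | 102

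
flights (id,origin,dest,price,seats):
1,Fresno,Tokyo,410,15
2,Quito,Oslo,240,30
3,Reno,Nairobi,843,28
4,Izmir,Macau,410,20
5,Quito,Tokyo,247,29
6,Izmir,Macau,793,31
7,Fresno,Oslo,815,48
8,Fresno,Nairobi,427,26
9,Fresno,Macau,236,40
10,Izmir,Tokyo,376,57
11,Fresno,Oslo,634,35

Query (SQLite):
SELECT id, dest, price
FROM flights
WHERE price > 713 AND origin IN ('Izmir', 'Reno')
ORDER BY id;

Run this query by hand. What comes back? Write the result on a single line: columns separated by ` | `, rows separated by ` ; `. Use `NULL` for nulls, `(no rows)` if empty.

price > 713: ids {3, 6, 7}
origin IN ('Izmir', 'Reno'): ids {3, 4, 6, 10}
Combine with AND.

3 | Nairobi | 843 ; 6 | Macau | 793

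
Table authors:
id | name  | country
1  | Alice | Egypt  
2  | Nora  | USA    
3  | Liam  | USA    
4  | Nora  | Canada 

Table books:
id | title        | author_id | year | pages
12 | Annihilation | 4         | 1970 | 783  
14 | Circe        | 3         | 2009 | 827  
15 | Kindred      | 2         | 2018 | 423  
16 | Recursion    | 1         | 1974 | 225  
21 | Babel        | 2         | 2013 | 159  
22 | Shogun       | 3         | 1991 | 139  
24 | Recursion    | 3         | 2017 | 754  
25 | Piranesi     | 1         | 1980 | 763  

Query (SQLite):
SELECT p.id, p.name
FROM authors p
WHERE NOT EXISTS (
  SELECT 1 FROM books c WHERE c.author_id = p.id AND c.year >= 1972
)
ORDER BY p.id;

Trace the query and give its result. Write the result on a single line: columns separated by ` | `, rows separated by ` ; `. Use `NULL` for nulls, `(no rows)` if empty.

4 | Nora

For each authors row, check whether any books with matching author_id has year >= 1972.
Keep rows where that is false.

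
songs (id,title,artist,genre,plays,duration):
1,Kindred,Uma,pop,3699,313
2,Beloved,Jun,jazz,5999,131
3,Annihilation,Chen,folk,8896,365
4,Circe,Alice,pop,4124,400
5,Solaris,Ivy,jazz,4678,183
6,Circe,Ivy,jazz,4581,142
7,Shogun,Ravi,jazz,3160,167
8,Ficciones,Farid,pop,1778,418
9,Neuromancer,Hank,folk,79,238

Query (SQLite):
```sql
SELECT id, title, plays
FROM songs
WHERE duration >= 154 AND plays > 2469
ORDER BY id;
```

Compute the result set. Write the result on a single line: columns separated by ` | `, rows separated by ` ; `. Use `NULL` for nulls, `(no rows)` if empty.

duration >= 154: ids {1, 3, 4, 5, 7, 8, 9}
plays > 2469: ids {1, 2, 3, 4, 5, 6, 7}
Combine with AND.

1 | Kindred | 3699 ; 3 | Annihilation | 8896 ; 4 | Circe | 4124 ; 5 | Solaris | 4678 ; 7 | Shogun | 3160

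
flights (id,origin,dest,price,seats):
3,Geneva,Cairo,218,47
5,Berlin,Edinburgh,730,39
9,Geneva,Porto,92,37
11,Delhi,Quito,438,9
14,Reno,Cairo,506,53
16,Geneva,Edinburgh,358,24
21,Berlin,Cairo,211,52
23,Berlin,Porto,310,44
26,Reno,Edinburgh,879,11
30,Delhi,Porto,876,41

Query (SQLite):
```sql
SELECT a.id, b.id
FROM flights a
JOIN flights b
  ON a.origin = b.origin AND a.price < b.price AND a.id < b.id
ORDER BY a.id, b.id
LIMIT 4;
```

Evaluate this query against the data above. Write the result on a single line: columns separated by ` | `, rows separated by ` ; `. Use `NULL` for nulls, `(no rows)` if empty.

3 | 16 ; 9 | 16 ; 11 | 30 ; 14 | 26

Pairs (a,b) with same origin, a.price < b.price, a.id < b.id.
origin groups: Berlin:{5,21,23} Delhi:{11,30} Geneva:{3,9,16} Reno:{14,26}
Ordered by (a.id, b.id); first 4.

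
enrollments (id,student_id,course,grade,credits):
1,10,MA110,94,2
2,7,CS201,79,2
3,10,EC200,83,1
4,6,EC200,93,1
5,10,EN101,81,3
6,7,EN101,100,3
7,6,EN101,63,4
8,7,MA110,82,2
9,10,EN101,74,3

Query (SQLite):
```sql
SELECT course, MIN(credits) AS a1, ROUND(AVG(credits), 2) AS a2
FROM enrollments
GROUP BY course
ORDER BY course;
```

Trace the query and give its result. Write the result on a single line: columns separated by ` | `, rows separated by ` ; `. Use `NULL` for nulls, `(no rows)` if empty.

Group enrollments by course.
Per group compute: MIN(credits), ROUND(AVG(credits), 2).
  CS201: ids {2} → MIN(credits)=2, ROUND(AVG(credits), 2)=2
  EC200: ids {3, 4} → MIN(credits)=1, ROUND(AVG(credits), 2)=1
  EN101: ids {5, 6, 7, 9} → MIN(credits)=3, ROUND(AVG(credits), 2)=3.25
  MA110: ids {1, 8} → MIN(credits)=2, ROUND(AVG(credits), 2)=2

CS201 | 2 | 2 ; EC200 | 1 | 1 ; EN101 | 3 | 3.25 ; MA110 | 2 | 2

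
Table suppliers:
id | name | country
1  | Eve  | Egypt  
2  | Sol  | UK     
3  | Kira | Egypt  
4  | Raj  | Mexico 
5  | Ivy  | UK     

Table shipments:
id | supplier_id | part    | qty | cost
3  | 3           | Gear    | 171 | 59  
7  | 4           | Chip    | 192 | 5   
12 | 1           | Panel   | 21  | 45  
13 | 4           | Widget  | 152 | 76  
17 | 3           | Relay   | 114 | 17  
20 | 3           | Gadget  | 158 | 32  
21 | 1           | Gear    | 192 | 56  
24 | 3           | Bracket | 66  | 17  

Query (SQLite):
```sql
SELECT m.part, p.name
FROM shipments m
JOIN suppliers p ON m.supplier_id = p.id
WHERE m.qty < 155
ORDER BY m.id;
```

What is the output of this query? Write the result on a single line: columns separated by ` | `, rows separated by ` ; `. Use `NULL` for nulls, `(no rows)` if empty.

Panel | Eve ; Widget | Raj ; Relay | Kira ; Bracket | Kira

Each shipments row matches the suppliers row where supplier_id = suppliers.id.
Then keep rows with m.qty < 155.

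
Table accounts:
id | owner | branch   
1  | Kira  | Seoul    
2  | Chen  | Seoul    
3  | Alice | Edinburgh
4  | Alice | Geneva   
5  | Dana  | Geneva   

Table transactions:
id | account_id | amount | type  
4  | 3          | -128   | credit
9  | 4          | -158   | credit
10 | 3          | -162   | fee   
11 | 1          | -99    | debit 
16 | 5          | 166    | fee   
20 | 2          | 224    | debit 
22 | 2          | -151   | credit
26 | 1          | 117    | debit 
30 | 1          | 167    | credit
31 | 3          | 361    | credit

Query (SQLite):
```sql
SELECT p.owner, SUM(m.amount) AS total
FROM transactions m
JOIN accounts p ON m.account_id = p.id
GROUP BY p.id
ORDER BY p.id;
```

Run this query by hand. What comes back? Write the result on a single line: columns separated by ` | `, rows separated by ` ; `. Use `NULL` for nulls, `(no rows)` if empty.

Join each transactions row to its accounts via account_id.
Group joined rows by accounts.id; compute SUM(m.amount) per group.
  1: ids {11, 26, 30} → SUM(m.amount)=185
  2: ids {20, 22} → SUM(m.amount)=73
  3: ids {4, 10, 31} → SUM(m.amount)=71
  4: ids {9} → SUM(m.amount)=-158
  5: ids {16} → SUM(m.amount)=166

Kira | 185 ; Chen | 73 ; Alice | 71 ; Alice | -158 ; Dana | 166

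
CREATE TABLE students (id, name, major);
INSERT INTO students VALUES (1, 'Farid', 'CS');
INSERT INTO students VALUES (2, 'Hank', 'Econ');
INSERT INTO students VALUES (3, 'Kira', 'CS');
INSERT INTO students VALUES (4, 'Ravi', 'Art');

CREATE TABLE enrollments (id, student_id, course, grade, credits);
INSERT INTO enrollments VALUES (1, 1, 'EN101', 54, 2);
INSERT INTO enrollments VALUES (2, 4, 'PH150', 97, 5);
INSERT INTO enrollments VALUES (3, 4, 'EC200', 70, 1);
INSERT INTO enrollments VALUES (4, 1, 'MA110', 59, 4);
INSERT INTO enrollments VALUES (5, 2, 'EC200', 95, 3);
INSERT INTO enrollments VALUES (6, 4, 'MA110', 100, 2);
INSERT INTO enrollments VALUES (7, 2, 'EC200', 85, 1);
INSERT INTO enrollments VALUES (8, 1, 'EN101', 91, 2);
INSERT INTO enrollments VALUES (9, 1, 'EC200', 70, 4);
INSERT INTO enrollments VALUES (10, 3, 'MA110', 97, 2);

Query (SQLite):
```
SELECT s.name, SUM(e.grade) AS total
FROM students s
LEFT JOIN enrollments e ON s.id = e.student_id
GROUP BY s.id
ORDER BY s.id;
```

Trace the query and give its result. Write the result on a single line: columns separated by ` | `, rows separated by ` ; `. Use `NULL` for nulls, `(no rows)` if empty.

LEFT JOIN keeps every students row; unmatched ones get NULL for enrollments columns.
Group by students.id and compute SUM(e.grade). SUM over an all-NULL group is NULL.
  1: ids {1, 4, 8, 9} → SUM(e.grade)=274
  2: ids {5, 7} → SUM(e.grade)=180
  3: ids {10} → SUM(e.grade)=97
  4: ids {2, 3, 6} → SUM(e.grade)=267

Farid | 274 ; Hank | 180 ; Kira | 97 ; Ravi | 267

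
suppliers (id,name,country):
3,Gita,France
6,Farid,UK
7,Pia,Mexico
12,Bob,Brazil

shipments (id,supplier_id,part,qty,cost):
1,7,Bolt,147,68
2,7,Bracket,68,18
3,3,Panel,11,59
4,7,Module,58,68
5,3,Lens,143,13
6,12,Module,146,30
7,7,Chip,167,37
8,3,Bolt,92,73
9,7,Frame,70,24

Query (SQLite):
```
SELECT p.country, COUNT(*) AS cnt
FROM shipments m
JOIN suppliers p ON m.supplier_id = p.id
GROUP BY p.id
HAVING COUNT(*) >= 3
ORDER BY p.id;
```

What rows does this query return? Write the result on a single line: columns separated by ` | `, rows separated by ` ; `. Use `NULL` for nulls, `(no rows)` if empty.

France | 3 ; Mexico | 5

Join each shipments row to its suppliers via supplier_id.
Group joined rows by suppliers.id; compute COUNT(*) per group.
HAVING: keep groups with count ≥ 3.
  3: ids {3, 5, 8} → COUNT(*)=3
  7: ids {1, 2, 4, 7, 9} → COUNT(*)=5
  12: ids {6} → COUNT(*)=1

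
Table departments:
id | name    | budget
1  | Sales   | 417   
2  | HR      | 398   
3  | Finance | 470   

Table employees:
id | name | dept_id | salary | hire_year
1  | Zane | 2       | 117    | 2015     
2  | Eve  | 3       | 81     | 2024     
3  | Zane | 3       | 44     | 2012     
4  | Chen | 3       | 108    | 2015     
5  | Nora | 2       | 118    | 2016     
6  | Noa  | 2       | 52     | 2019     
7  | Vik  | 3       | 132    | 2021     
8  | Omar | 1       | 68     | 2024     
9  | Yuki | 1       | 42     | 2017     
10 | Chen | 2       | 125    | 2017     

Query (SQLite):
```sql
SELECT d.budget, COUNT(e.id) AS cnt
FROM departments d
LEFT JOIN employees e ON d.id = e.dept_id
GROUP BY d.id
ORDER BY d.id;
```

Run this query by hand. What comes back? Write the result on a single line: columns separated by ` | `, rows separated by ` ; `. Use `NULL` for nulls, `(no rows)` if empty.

417 | 2 ; 398 | 4 ; 470 | 4

LEFT JOIN keeps every departments row; unmatched ones get NULL for employees columns.
Group by departments.id and compute COUNT(e.id). COUNT(col) of an all-NULL group is 0.
  1: ids {8, 9} → COUNT(e.id)=2
  2: ids {1, 5, 6, 10} → COUNT(e.id)=4
  3: ids {2, 3, 4, 7} → COUNT(e.id)=4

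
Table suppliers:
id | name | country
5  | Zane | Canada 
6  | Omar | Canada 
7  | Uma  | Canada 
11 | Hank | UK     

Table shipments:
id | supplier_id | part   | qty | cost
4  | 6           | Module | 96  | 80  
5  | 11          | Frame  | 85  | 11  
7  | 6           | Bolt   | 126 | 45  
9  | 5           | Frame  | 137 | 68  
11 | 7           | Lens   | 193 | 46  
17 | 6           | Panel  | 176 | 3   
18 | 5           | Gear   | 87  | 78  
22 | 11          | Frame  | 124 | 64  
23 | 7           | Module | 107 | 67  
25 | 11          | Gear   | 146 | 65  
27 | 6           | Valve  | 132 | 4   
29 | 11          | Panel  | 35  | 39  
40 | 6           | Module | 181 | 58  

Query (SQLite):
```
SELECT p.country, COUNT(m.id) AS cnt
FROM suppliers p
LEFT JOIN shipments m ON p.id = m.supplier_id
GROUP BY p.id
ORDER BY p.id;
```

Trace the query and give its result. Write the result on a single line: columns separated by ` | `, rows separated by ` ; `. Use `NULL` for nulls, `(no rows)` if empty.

Canada | 2 ; Canada | 5 ; Canada | 2 ; UK | 4

LEFT JOIN keeps every suppliers row; unmatched ones get NULL for shipments columns.
Group by suppliers.id and compute COUNT(m.id). COUNT(col) of an all-NULL group is 0.
  5: ids {9, 18} → COUNT(m.id)=2
  6: ids {4, 7, 17, 27, 40} → COUNT(m.id)=5
  7: ids {11, 23} → COUNT(m.id)=2
  11: ids {5, 22, 25, 29} → COUNT(m.id)=4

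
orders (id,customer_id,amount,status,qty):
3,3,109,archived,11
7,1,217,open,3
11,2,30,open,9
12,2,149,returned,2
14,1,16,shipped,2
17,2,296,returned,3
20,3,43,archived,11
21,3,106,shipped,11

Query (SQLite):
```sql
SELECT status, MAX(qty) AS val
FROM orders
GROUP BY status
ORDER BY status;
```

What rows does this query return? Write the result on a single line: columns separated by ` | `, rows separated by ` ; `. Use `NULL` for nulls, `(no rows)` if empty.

archived | 11 ; open | 9 ; returned | 3 ; shipped | 11

Partition orders by status; compute MAX(qty) within each group.
  archived: ids {3, 20} → MAX(qty)=11
  open: ids {7, 11} → MAX(qty)=9
  returned: ids {12, 17} → MAX(qty)=3
  shipped: ids {14, 21} → MAX(qty)=11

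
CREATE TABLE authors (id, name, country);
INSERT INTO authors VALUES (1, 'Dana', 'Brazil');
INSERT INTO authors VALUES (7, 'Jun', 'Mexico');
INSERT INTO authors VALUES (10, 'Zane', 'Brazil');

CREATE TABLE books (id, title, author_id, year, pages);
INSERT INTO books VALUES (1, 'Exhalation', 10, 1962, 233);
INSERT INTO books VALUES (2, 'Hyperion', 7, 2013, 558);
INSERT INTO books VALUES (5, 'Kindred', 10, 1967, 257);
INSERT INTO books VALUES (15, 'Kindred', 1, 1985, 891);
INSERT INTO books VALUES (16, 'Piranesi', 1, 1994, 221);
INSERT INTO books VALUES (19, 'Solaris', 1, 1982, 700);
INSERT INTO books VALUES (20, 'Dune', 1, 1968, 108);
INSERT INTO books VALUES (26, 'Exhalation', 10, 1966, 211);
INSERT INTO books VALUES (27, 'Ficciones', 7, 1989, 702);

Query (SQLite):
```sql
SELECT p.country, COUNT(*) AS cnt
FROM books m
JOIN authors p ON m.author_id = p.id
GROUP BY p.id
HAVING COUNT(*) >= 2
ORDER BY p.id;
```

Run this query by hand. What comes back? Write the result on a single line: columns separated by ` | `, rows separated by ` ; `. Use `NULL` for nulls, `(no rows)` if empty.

Join each books row to its authors via author_id.
Group joined rows by authors.id; compute COUNT(*) per group.
HAVING: keep groups with count ≥ 2.
  1: ids {15, 16, 19, 20} → COUNT(*)=4
  7: ids {2, 27} → COUNT(*)=2
  10: ids {1, 5, 26} → COUNT(*)=3

Brazil | 4 ; Mexico | 2 ; Brazil | 3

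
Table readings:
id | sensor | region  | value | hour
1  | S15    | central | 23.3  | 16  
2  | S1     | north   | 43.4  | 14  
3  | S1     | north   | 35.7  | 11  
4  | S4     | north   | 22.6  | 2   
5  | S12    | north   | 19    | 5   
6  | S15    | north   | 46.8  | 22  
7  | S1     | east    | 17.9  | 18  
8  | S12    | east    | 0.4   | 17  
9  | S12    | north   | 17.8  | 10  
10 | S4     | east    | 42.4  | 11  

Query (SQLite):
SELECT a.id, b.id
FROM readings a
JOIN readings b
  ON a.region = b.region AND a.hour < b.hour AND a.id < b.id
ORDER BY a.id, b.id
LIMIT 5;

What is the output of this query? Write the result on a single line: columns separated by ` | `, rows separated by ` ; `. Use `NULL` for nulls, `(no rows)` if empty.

Pairs (a,b) with same region, a.hour < b.hour, a.id < b.id.
region groups: central:{1} east:{7,8,10} north:{2,3,4,5,6,9}
Ordered by (a.id, b.id); first 5.

2 | 6 ; 3 | 6 ; 4 | 5 ; 4 | 6 ; 4 | 9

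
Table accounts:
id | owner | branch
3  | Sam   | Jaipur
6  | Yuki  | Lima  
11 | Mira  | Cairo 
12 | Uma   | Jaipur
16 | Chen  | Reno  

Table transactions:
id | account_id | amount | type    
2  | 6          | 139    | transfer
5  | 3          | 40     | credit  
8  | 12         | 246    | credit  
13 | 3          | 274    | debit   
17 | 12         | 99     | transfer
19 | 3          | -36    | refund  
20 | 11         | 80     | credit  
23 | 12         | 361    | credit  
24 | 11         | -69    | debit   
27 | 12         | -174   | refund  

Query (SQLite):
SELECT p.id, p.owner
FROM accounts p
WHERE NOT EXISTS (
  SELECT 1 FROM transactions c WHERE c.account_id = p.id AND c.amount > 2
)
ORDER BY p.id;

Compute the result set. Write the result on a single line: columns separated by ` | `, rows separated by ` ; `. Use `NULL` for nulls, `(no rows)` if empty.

16 | Chen

For each accounts row, check whether any transactions with matching account_id has amount > 2.
Keep rows where that is false.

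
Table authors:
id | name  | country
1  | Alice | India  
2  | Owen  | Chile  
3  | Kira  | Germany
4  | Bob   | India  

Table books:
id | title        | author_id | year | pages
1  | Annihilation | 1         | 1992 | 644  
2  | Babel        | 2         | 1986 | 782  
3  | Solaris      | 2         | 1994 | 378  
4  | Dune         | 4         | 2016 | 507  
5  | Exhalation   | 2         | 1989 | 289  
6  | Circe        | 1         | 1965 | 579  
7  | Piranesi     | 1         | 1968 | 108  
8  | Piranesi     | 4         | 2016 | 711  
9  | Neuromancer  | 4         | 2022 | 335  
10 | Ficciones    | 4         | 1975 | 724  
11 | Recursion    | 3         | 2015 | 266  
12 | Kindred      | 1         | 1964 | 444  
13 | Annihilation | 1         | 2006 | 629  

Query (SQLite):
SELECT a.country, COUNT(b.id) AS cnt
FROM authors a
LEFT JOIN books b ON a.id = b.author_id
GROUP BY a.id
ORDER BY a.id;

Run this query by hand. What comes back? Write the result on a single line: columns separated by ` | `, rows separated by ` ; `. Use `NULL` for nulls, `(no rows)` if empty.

India | 5 ; Chile | 3 ; Germany | 1 ; India | 4

LEFT JOIN keeps every authors row; unmatched ones get NULL for books columns.
Group by authors.id and compute COUNT(b.id). COUNT(col) of an all-NULL group is 0.
  1: ids {1, 6, 7, 12, 13} → COUNT(b.id)=5
  2: ids {2, 3, 5} → COUNT(b.id)=3
  3: ids {11} → COUNT(b.id)=1
  4: ids {4, 8, 9, 10} → COUNT(b.id)=4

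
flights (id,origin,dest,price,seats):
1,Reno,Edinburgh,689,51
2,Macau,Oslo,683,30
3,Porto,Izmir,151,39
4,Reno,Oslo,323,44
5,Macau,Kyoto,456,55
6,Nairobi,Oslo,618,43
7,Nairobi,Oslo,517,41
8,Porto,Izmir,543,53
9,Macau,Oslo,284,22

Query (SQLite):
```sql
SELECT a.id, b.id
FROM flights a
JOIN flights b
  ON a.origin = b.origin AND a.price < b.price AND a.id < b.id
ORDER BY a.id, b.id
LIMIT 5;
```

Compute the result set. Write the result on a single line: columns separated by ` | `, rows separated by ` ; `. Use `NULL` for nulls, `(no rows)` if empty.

3 | 8

Pairs (a,b) with same origin, a.price < b.price, a.id < b.id.
origin groups: Macau:{2,5,9} Nairobi:{6,7} Porto:{3,8} Reno:{1,4}
Ordered by (a.id, b.id); first 5.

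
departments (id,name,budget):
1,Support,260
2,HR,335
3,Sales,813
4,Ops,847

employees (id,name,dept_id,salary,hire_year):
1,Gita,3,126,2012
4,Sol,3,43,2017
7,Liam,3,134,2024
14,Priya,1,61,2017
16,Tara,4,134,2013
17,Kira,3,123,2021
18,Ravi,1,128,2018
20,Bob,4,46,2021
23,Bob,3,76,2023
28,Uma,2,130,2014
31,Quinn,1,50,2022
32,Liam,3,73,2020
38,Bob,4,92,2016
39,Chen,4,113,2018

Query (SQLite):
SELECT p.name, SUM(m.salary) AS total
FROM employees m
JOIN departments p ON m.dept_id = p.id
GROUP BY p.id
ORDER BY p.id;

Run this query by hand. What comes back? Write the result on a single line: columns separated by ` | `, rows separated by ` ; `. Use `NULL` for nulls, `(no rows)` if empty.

Join each employees row to its departments via dept_id.
Group joined rows by departments.id; compute SUM(m.salary) per group.
  1: ids {14, 18, 31} → SUM(m.salary)=239
  2: ids {28} → SUM(m.salary)=130
  3: ids {1, 4, 7, 17, 23, 32} → SUM(m.salary)=575
  4: ids {16, 20, 38, 39} → SUM(m.salary)=385

Support | 239 ; HR | 130 ; Sales | 575 ; Ops | 385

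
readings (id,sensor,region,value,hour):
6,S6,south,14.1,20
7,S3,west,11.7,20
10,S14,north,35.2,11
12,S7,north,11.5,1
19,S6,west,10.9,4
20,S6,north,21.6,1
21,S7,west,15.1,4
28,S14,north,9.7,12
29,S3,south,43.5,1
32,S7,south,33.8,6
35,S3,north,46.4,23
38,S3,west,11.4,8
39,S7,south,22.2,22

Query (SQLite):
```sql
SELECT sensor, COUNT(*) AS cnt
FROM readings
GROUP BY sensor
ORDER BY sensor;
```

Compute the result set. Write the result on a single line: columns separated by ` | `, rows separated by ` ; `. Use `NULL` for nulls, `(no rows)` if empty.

Partition readings by sensor; compute COUNT(*) within each group.
  S14: ids {10, 28} → COUNT(*)=2
  S3: ids {7, 29, 35, 38} → COUNT(*)=4
  S6: ids {6, 19, 20} → COUNT(*)=3
  S7: ids {12, 21, 32, 39} → COUNT(*)=4

S14 | 2 ; S3 | 4 ; S6 | 3 ; S7 | 4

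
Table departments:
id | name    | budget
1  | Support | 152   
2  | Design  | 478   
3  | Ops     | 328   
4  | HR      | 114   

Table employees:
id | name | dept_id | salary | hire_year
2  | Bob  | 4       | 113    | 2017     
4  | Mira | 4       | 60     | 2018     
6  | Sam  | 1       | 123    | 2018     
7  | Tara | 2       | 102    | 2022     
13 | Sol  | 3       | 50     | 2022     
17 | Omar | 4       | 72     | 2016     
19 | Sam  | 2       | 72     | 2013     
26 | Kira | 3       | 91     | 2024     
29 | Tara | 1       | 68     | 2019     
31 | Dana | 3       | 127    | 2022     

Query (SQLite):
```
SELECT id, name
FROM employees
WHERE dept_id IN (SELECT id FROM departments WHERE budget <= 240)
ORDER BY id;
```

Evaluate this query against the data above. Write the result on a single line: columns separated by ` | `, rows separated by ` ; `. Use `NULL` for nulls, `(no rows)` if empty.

2 | Bob ; 4 | Mira ; 6 | Sam ; 17 | Omar ; 29 | Tara

Inner query: departments.id where budget <= 240.
Outer: keep employees rows whose dept_id is in that set.
Inner query → {1, 4}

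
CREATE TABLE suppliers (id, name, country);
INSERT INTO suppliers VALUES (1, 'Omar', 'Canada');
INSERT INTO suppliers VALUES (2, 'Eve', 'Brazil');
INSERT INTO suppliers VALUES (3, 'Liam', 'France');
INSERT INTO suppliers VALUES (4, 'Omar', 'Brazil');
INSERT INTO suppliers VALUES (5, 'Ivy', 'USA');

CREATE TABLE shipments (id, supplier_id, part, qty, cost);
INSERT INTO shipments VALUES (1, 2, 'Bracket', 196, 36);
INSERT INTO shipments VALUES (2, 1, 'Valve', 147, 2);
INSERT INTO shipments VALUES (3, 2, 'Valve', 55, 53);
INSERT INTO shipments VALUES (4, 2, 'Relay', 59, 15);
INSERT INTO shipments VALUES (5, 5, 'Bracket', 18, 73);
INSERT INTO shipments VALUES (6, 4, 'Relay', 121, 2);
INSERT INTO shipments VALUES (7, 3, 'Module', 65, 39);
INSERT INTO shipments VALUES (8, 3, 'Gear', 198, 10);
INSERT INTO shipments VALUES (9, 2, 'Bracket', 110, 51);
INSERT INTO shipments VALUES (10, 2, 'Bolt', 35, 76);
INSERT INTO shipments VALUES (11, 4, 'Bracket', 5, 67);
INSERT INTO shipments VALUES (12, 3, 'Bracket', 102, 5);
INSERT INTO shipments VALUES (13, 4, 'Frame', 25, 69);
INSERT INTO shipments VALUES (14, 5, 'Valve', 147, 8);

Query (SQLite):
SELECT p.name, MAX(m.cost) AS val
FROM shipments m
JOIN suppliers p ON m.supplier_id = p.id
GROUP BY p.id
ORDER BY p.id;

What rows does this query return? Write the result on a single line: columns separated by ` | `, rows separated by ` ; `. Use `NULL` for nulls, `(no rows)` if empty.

Join each shipments row to its suppliers via supplier_id.
Group joined rows by suppliers.id; compute MAX(m.cost) per group.
  1: ids {2} → MAX(m.cost)=2
  2: ids {1, 3, 4, 9, 10} → MAX(m.cost)=76
  3: ids {7, 8, 12} → MAX(m.cost)=39
  4: ids {6, 11, 13} → MAX(m.cost)=69
  5: ids {5, 14} → MAX(m.cost)=73

Omar | 2 ; Eve | 76 ; Liam | 39 ; Omar | 69 ; Ivy | 73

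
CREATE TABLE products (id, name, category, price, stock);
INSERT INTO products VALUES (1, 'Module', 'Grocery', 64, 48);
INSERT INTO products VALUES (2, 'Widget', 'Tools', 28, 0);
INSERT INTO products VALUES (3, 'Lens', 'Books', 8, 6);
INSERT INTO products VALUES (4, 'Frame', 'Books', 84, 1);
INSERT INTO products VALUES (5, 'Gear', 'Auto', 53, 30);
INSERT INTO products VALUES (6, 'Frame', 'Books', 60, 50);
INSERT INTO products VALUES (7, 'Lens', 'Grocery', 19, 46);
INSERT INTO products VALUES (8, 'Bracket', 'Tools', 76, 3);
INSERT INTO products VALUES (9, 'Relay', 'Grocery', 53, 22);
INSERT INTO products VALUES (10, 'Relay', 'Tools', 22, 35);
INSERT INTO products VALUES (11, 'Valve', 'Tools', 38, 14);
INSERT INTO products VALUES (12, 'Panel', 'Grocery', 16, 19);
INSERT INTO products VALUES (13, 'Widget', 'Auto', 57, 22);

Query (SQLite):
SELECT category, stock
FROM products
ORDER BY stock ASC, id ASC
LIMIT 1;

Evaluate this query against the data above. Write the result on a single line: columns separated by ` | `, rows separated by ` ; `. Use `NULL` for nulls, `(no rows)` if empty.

Sort by stock asc, tiebreak id asc: (0, id=2), (1, id=4), (3, id=8), (6, id=3) …. Take first 1.

Tools | 0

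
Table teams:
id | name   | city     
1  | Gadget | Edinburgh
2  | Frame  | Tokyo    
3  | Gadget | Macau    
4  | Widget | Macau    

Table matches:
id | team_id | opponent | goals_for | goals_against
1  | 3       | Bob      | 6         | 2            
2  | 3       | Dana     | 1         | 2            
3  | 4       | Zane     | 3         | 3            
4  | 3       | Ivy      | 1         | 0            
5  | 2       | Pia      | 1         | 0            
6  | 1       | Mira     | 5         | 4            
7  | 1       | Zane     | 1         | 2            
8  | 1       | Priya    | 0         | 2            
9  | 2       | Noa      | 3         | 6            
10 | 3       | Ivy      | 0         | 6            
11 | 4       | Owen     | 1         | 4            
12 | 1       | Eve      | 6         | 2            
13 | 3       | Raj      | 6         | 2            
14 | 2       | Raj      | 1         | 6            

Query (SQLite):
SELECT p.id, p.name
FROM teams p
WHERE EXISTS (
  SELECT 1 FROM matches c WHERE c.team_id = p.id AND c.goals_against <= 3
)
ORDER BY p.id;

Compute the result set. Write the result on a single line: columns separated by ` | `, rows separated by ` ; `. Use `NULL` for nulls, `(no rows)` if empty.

For each teams row, check whether any matches with matching team_id has goals_against <= 3.
Keep rows where that is true.

1 | Gadget ; 2 | Frame ; 3 | Gadget ; 4 | Widget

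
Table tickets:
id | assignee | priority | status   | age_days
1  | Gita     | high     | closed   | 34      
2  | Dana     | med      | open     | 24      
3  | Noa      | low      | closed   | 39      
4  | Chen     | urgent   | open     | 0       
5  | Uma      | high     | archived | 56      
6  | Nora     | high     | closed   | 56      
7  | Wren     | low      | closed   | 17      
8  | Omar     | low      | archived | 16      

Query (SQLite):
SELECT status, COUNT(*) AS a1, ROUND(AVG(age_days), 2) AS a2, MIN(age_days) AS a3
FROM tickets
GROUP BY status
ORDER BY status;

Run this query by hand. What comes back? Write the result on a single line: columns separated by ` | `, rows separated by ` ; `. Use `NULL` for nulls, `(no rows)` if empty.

Group tickets by status.
Per group compute: COUNT(*), ROUND(AVG(age_days), 2), MIN(age_days).
  archived: ids {5, 8} → COUNT(*)=2, ROUND(AVG(age_days), 2)=36, MIN(age_days)=16
  closed: ids {1, 3, 6, 7} → COUNT(*)=4, ROUND(AVG(age_days), 2)=36.5, MIN(age_days)=17
  open: ids {2, 4} → COUNT(*)=2, ROUND(AVG(age_days), 2)=12, MIN(age_days)=0

archived | 2 | 36 | 16 ; closed | 4 | 36.5 | 17 ; open | 2 | 12 | 0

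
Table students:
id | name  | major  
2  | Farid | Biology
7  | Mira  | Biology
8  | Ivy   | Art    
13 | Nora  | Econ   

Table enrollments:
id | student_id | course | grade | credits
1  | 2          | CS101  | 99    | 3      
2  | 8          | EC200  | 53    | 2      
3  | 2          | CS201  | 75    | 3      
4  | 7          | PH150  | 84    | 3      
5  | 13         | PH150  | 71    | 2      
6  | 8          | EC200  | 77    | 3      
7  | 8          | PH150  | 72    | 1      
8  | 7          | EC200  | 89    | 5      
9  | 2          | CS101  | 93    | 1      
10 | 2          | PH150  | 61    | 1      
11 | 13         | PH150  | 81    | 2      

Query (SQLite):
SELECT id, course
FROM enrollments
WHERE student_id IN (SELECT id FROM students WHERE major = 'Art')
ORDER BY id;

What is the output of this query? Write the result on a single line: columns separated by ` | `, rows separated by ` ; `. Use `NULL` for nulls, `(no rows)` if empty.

Inner query: students.id where major = 'Art'.
Outer: keep enrollments rows whose student_id is in that set.
Inner query → {8}

2 | EC200 ; 6 | EC200 ; 7 | PH150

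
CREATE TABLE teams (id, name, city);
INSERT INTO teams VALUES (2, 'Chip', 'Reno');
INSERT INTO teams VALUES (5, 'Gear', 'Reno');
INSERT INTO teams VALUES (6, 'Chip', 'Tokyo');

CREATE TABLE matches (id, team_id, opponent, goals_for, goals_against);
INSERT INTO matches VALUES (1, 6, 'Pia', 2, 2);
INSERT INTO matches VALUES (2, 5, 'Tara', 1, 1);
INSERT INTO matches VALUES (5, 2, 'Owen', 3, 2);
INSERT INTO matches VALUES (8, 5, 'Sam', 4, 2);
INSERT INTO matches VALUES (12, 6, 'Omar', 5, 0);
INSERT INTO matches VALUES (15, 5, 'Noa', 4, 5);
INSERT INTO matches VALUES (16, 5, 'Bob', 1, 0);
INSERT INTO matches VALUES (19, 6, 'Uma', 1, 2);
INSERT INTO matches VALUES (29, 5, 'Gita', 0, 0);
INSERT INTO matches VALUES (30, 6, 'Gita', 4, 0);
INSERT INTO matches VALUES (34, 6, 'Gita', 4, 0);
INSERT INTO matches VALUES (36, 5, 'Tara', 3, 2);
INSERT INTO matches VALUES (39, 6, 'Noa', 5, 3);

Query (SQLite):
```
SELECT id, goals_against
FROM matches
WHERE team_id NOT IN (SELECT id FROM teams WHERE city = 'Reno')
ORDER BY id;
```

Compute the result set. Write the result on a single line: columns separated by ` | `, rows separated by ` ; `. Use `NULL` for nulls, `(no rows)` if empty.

Inner query: teams.id where city = 'Reno'.
Outer: keep matches rows whose team_id is not in that set.
Inner query → {2, 5}

1 | 2 ; 12 | 0 ; 19 | 2 ; 30 | 0 ; 34 | 0 ; 39 | 3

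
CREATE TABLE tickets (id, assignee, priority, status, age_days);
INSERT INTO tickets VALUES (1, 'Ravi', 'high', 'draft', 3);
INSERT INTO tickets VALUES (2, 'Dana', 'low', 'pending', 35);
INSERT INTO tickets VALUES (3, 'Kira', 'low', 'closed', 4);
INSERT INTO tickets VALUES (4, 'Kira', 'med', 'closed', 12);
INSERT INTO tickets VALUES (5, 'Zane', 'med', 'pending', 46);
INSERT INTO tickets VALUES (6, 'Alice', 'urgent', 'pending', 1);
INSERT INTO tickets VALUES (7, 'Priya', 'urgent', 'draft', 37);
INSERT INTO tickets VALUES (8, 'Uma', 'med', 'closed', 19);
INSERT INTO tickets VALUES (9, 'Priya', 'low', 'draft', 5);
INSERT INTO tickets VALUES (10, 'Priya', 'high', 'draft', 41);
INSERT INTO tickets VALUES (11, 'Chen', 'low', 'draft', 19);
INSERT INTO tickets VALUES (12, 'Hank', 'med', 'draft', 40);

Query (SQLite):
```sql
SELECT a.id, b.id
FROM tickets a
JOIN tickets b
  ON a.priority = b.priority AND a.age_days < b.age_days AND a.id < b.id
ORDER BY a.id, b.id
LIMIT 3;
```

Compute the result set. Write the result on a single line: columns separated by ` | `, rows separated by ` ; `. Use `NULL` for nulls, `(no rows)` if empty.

1 | 10 ; 3 | 9 ; 3 | 11

Pairs (a,b) with same priority, a.age_days < b.age_days, a.id < b.id.
priority groups: high:{1,10} low:{2,3,9,11} med:{4,5,8,12} urgent:{6,7}
Ordered by (a.id, b.id); first 3.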